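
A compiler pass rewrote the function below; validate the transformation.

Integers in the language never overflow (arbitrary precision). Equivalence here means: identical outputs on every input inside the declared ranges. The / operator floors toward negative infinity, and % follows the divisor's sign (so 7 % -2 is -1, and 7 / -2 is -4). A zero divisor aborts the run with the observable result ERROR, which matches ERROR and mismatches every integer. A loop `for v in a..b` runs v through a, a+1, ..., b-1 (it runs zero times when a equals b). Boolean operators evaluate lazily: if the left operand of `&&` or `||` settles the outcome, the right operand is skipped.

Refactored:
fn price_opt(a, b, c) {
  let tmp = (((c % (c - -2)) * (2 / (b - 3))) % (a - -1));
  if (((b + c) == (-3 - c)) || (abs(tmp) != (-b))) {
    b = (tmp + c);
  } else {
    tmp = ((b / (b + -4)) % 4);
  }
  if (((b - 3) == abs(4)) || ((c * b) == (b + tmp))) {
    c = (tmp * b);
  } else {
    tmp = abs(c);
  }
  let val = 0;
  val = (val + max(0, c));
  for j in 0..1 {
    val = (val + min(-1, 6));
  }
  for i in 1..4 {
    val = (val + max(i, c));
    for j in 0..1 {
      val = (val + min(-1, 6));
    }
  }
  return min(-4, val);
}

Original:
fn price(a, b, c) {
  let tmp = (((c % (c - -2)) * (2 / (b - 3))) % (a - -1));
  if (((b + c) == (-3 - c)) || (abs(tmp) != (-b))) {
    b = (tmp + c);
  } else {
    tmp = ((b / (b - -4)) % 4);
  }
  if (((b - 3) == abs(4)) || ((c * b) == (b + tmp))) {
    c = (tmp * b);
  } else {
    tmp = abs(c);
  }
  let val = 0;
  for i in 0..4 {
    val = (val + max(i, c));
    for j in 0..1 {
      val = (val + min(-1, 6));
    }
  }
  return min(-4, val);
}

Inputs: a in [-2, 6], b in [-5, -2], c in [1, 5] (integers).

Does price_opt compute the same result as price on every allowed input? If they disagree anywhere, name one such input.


Try a=4, b=-4, c=1.
price: tmp becomes 4; next (((b + c) == (-3 - c)) || (abs(tmp) != (-b))) evaluates to false; next hits division by zero so the output is ERROR
price_opt: tmp becomes 4; next (((b + c) == (-3 - c)) || (abs(tmp) != (-b))) evaluates to false; next tmp becomes 0; next (((b - 3) == abs(4)) || ((c * b) == (b + tmp))) evaluates to true; next c becomes 0; next val becomes 0; next val becomes 0; next at j=0:; next val becomes -1; next at i=1:; next val becomes 0; next at j=0:; next val becomes -1; next at i=2:; next val becomes 1; next at j=0:; next val becomes 0; next at i=3:; next val becomes 3; next at j=0:; next val becomes 2; next final value -4
ERROR vs -4 — the two versions disagree here.
verdict: not equivalent; witness: a=4, b=-4, c=1


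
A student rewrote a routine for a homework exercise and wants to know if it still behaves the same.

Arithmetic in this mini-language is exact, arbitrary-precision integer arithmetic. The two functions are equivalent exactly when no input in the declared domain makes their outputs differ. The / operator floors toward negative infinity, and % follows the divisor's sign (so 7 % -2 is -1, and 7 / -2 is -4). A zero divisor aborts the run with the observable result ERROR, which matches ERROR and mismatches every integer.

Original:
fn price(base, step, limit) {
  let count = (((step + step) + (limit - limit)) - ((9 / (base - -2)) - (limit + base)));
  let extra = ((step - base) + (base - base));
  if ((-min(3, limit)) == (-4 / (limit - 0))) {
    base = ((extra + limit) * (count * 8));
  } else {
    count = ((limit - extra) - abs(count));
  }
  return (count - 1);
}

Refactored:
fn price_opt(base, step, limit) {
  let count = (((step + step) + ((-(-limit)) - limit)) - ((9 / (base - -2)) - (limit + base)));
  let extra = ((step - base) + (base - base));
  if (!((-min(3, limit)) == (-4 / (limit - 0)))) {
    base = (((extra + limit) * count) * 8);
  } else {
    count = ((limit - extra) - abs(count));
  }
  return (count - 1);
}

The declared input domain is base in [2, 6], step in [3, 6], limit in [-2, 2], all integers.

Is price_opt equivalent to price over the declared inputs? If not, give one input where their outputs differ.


Consider the input base=2, step=3, limit=-2.
price: count=4, then extra=1, then ((-min(3, limit)) == (-4 / (limit - 0))) is true, then base=-32, then returns 3
price_opt: count=4, then extra=1, then (!((-min(3, limit)) == (-4 / (limit - 0)))) is false, then count=-7, then returns -8
3 vs -8 — the two versions disagree here.
verdict: not equivalent; witness: base=2, step=3, limit=-2


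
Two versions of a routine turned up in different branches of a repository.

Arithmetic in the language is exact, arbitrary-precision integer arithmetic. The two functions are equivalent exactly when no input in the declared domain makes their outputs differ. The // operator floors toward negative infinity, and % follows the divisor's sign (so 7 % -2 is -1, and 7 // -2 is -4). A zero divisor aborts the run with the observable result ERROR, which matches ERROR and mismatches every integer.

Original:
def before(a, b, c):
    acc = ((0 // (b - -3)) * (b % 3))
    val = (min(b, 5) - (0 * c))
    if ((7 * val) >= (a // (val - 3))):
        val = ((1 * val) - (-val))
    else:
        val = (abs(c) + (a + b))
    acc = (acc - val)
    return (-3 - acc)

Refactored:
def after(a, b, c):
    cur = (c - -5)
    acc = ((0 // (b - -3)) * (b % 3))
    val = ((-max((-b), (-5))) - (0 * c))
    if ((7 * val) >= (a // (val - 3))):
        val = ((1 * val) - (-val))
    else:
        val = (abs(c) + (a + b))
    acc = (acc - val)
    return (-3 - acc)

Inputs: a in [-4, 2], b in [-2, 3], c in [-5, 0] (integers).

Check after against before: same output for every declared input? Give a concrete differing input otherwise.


Differences: constant usage differs, and min/max/abs usage differs, and arithmetic usage differs, and statement counts differ, and local variable names differ — yet all 252 inputs agree.
verdict: equivalent


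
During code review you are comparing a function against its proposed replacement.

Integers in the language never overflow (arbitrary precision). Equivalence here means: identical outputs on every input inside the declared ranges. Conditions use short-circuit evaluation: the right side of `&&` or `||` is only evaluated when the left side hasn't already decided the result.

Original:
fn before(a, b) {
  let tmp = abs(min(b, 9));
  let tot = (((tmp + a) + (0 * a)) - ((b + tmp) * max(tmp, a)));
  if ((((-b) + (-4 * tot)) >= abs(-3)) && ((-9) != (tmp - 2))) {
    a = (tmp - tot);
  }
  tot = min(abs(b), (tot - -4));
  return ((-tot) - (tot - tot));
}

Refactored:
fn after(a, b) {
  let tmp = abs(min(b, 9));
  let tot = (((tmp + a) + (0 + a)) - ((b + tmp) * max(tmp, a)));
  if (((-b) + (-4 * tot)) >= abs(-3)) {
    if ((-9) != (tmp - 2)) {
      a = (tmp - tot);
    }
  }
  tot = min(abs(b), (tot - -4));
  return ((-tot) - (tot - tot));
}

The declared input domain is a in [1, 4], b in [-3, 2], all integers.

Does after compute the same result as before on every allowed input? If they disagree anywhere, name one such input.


Run the pair on a=1, b=2.
before: tmp = 2; tot = -5; ((((-b) + (-4 * tot)) >= abs(-3)) && ((-9) != (tmp - 2))) -> true; a = 7; tot = -1; return 1
after: tmp = 2; tot = -4; (((-b) + (-4 * tot)) >= abs(-3)) -> true; ((-9) != (tmp - 2)) -> true; a = 6; tot = 0; return 0
1 against 0: the behavior changed.
verdict: not equivalent; witness: a=1, b=2


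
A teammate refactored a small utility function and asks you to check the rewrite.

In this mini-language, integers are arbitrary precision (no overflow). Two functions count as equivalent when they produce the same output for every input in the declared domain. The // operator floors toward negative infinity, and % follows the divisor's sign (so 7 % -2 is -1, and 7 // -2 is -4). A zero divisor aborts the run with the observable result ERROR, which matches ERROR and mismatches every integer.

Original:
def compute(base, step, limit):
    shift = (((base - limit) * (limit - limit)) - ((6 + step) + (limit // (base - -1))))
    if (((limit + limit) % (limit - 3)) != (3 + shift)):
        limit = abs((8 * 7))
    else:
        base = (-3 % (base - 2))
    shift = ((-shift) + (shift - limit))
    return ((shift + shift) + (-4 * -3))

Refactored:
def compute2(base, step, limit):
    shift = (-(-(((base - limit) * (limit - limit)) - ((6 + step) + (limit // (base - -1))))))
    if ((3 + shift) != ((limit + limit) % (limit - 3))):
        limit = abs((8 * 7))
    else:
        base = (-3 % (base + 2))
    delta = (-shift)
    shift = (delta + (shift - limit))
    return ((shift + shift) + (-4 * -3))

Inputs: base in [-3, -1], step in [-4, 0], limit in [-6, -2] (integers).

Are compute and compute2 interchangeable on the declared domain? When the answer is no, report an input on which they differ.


Not equivalent: base=-2, step=-1, limit=-2 separates them (16 vs ERROR).
compute: shift := -7 | (((limit + limit) % (limit - 3)) != (3 + shift)): false | base := -3 | shift := 2 | result 16
compute2: shift := -7 | ((3 + shift) != ((limit + limit) % (limit - 3))): false | divide-by-zero, output ERROR
verdict: not equivalent; witness: base=-2, step=-1, limit=-2


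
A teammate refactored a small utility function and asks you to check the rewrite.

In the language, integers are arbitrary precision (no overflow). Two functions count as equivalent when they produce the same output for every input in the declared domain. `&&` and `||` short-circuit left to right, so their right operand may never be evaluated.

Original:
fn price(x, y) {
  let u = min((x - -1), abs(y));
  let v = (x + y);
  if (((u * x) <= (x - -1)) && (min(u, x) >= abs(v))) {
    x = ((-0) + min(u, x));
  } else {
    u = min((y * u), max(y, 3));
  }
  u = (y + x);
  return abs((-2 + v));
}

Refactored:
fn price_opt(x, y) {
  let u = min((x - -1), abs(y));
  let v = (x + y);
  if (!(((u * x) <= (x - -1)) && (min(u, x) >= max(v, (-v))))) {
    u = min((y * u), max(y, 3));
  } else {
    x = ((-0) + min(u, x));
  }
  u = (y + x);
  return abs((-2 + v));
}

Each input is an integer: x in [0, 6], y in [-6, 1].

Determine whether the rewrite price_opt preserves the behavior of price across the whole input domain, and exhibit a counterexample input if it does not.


The two versions differ — the changes include boolean connective usage differs, and min/max/abs usage differs.
Spot check at x=0, y=-4 — price: u := 1 | v := -4 | (((u * x) <= (x - -1)) && (min(u, x) >= abs(v))): false | u := -4 | u := -4 | result 6. price_opt: u := 1 | v := -4 | (!(((u * x) <= (x - -1)) && (min(u, x) >= max(v, (-v))))): true | u := -4 | u := -4 | result 6. Both give 6.
An exhaustive pass over the 56 declared inputs shows identical outputs.
verdict: equivalent


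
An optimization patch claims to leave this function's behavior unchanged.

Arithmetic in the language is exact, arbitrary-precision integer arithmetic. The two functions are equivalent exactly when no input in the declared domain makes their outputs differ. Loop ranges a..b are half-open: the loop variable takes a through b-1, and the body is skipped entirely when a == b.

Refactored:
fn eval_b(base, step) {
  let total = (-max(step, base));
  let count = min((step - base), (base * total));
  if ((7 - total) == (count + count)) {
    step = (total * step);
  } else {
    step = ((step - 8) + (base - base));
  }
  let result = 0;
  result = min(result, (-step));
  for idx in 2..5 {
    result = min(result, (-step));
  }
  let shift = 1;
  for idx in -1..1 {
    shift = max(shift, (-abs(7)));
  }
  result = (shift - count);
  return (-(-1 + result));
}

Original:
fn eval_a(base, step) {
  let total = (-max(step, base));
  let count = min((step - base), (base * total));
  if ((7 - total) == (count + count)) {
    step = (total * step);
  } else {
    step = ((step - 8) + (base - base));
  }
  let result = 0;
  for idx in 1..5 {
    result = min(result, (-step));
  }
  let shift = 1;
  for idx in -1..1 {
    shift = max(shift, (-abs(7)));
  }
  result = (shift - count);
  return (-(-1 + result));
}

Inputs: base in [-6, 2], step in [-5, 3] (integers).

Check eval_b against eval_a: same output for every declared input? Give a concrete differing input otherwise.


Differences: min/max/abs usage differs; loop structure differs; statement counts differ — yet all 81 inputs agree.
verdict: equivalent


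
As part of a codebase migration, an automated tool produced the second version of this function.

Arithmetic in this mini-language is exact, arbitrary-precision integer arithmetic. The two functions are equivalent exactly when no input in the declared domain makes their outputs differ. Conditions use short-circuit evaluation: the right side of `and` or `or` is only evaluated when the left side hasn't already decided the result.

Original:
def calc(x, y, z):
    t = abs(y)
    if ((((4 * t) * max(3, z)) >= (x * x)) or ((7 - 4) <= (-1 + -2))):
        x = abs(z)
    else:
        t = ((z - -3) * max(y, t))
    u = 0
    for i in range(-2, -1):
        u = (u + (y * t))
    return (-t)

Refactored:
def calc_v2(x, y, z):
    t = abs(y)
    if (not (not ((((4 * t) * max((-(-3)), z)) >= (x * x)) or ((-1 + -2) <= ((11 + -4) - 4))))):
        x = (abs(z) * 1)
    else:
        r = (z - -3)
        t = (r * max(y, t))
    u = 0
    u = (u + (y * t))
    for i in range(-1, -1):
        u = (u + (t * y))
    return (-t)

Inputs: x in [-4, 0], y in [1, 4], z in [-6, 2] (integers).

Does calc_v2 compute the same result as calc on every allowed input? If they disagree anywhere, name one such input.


There is a counterexample at x=-4, y=1, z=-6: 3 on one side, -1 on the other.
calc: t becomes 1; next ((((4 * t) * max(3, z)) >= (x * x)) or ((7 - 4) <= (-1 + -2))) evaluates to false; next t becomes -3; next u becomes 0; next at i=-2:; next u becomes -3; next final value 3
calc_v2: t becomes 1; next (not (not ((((4 * t) * max((-(-3)), z)) >= (x * x)) or ((-1 + -2) <= ((11 + -4) - 4))))) evaluates to true; next x becomes 6; next u becomes 0; next u becomes 1; next i never enters its loop body; next final value -1
verdict: not equivalent; witness: x=-4, y=1, z=-6


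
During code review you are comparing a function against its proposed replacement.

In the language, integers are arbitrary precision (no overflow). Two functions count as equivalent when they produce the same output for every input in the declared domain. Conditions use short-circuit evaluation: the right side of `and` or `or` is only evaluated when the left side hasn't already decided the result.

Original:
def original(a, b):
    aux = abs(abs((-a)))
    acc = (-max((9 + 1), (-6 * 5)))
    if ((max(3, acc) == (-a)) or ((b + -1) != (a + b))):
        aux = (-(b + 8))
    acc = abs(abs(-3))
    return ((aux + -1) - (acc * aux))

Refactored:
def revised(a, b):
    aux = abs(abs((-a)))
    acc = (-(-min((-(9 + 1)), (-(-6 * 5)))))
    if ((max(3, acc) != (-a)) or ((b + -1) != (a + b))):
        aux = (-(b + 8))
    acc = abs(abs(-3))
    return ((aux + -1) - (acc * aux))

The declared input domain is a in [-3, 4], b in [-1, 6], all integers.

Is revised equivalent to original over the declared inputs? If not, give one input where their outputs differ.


Take a=-1, b=-1.
original: aux=1, then acc=-10, then ((max(3, acc) == (-a)) or ((b + -1) != (a + b))) is false, then acc=3, then returns -3
revised: aux=1, then acc=-10, then ((max(3, acc) != (-a)) or ((b + -1) != (a + b))) is true, then aux=-7, then acc=3, then returns 13
-3 against 13: the behavior changed.
verdict: not equivalent; witness: a=-1, b=-1


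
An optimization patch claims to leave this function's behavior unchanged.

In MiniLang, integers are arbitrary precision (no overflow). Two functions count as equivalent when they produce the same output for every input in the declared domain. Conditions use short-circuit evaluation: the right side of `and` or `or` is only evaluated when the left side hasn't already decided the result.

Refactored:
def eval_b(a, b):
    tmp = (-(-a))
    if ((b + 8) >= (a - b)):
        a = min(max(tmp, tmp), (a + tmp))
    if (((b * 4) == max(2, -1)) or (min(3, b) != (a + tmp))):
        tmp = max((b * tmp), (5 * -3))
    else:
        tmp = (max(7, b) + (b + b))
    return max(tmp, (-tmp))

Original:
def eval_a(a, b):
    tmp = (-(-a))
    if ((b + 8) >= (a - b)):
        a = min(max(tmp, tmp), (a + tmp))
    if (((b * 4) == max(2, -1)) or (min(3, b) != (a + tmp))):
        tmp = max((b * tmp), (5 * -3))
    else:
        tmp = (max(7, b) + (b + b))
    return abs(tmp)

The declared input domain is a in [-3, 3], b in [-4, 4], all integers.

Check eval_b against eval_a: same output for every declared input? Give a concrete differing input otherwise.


Differences: min/max/abs usage differs — yet all 63 inputs agree.
verdict: equivalent


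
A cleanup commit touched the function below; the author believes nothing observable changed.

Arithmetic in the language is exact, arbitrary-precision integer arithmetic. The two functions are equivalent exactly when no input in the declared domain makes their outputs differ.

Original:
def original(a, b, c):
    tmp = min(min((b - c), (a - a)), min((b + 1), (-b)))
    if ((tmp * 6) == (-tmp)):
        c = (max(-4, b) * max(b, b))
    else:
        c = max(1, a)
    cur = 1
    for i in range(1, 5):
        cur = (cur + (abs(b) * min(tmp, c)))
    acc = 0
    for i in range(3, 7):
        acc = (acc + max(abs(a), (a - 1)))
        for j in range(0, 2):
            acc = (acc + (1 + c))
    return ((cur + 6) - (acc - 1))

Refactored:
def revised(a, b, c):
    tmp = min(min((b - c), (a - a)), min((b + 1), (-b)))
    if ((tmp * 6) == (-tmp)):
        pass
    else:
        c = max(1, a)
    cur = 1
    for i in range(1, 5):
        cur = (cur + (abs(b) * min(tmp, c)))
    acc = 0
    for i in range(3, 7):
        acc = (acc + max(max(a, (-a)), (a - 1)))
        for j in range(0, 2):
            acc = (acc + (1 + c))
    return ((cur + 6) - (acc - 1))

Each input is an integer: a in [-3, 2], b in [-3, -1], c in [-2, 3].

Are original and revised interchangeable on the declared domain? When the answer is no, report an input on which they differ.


Consider the input a=-3, b=-1, c=-2.
original: tmp = 0; ((tmp * 6) == (-tmp)) -> true; c = 1; cur = 1; [i=1]; cur = 1; [i=2]; cur = 1; [i=3]; cur = 1; [i=4]; cur = 1; acc = 0; [i=3]; acc = 3; [j=0]; acc = 5; [j=1]; acc = 7; [i=4]; acc = 10; [j=0]; acc = 12; [j=1]; acc = 14; [i=5]; acc = 17; [j=0]; acc = 19; [j=1]; acc = 21; [i=6]; acc = 24; [j=0]; acc = 26; [j=1]; acc = 28; return -20
revised: tmp = 0; ((tmp * 6) == (-tmp)) -> true; cur = 1; [i=1]; cur = -1; [i=2]; cur = -3; [i=3]; cur = -5; [i=4]; cur = -7; acc = 0; [i=3]; acc = 3; [j=0]; acc = 2; [j=1]; acc = 1; [i=4]; acc = 4; [j=0]; acc = 3; [j=1]; acc = 2; [i=5]; acc = 5; [j=0]; acc = 4; [j=1]; acc = 3; [i=6]; acc = 6; [j=0]; acc = 5; [j=1]; acc = 4; return -4
-20 != -4, so the rewrite changes behavior.
verdict: not equivalent; witness: a=-3, b=-1, c=-2


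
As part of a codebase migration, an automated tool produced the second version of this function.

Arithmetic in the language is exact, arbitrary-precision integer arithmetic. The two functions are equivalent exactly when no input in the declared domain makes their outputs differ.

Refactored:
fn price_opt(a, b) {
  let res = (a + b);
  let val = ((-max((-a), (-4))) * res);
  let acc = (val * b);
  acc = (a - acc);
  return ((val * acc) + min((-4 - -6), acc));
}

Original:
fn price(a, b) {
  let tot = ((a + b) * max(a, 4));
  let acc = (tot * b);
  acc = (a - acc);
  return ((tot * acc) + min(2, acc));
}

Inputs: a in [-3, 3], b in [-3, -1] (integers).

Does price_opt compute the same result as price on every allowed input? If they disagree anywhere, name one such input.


At a=-3, b=-3: price gives 1725, price_opt gives 920.
verdict: not equivalent; witness: a=-3, b=-3


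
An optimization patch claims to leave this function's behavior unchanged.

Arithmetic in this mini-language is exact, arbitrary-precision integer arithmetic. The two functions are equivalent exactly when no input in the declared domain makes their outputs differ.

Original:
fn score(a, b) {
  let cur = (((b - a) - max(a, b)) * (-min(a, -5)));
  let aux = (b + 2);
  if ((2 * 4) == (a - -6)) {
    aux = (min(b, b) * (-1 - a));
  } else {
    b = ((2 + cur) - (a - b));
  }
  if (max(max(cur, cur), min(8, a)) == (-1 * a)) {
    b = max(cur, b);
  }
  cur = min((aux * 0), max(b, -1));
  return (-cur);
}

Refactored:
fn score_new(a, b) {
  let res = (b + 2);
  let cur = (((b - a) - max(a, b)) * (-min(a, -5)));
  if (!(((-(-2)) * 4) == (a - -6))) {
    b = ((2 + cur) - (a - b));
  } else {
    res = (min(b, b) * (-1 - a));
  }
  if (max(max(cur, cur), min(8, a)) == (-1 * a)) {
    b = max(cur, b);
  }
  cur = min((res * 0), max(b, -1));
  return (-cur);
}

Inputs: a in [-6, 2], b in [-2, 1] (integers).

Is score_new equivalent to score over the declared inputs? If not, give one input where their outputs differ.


Reading the diff, among the changes: local variable names differ, and boolean connective usage differs.
Spot check at a=-6, b=-2 — score: cur=36, then aux=0, then ((2 * 4) == (a - -6)) is false, then b=42, then (max(max(cur, cur), min(8, a)) == (-1 * a)) is false, then cur=0, then returns 0. score_new: res=0, then cur=36, then (!(((-(-2)) * 4) == (a - -6))) is true, then b=42, then (max(max(cur, cur), min(8, a)) == (-1 * a)) is false, then cur=0, then returns 0. Both give 0.
Every one of the 36 inputs gives matching results.
verdict: equivalent


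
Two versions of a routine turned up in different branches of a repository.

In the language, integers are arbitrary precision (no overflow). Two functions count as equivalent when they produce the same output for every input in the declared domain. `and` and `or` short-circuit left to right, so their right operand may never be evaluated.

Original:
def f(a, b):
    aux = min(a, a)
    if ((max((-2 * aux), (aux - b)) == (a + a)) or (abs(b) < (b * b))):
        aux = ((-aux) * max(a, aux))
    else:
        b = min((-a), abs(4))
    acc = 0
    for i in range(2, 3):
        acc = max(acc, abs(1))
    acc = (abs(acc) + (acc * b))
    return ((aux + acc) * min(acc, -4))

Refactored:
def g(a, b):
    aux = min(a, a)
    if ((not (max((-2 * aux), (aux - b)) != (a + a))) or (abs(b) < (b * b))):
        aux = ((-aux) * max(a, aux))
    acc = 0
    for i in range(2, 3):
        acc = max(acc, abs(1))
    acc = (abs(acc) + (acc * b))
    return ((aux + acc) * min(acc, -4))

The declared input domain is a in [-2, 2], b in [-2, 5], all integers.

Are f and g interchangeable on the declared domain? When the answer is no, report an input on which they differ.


Input a=-2, b=-1: -4 from f versus 8 from g.
verdict: not equivalent; witness: a=-2, b=-1


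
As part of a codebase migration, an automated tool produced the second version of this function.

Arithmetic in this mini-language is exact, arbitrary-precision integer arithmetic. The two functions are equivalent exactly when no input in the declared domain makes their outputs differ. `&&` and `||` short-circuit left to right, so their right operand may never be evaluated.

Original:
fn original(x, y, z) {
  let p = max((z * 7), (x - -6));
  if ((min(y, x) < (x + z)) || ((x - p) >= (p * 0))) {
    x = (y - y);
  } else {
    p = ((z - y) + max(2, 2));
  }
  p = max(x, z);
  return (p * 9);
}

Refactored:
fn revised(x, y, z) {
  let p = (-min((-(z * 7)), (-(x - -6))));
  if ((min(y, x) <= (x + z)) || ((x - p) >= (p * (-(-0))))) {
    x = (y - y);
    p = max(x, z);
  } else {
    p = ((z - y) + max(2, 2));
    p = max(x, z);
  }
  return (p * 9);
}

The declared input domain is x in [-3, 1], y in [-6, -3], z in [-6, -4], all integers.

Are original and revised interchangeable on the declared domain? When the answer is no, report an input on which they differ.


Consider the input x=-2, y=-6, z=-4.
original: p becomes 4; next ((min(y, x) < (x + z)) || ((x - p) >= (p * 0))) evaluates to false; next p becomes 4; next p becomes -2; next final value -18
revised: p becomes 4; next ((min(y, x) <= (x + z)) || ((x - p) >= (p * (-(-0))))) evaluates to true; next x becomes 0; next p becomes 0; next final value 0
-18 vs 0 — the two versions disagree here.
verdict: not equivalent; witness: x=-2, y=-6, z=-4


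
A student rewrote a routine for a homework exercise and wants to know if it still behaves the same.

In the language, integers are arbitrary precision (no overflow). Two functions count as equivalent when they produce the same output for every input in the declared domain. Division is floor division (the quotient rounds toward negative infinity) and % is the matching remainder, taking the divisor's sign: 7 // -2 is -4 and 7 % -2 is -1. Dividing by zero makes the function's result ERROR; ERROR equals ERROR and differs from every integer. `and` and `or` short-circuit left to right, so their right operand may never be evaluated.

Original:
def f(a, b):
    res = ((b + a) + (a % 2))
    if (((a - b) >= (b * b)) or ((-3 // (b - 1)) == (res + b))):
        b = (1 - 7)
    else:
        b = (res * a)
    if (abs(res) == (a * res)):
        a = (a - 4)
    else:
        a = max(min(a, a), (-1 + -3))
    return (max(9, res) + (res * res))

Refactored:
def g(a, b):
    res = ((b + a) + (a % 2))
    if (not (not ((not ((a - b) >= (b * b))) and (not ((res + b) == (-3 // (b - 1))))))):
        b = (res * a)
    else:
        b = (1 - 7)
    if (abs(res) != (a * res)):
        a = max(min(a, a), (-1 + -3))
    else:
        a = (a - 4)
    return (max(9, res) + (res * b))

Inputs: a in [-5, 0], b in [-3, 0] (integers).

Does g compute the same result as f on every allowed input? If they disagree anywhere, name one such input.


These are not equivalent — on a=-5, b=-3 the outputs split (58 vs -236).
f: res := -7 | (((a - b) >= (b * b)) or ((-3 // (b - 1)) == (res + b))): false | b := 35 | (abs(res) == (a * res)): false | a := -4 | result 58
g: res := -7 | (not (not ((not ((a - b) >= (b * b))) and (not ((res + b) == (-3 // (b - 1))))))): true | b := 35 | (abs(res) != (a * res)): true | a := -4 | result -236
verdict: not equivalent; witness: a=-5, b=-3


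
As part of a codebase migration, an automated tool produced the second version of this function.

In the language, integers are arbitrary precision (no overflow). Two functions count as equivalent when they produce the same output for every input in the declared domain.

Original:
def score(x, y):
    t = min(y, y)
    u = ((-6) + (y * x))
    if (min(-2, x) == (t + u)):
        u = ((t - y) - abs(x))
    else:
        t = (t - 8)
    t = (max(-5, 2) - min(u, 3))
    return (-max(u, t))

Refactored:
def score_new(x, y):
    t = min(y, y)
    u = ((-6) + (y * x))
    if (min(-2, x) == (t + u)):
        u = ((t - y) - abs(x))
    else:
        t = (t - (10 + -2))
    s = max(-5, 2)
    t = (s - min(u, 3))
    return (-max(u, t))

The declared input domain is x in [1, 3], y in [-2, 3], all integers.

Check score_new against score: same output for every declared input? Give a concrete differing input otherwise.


The two are interchangeable: statement counts differ, plus arithmetic usage differs, plus constant usage differs, plus local variable names differ, and every declared input agrees.
One worked example (x=1, y=-2) — score: t := -2 | u := -8 | (min(-2, x) == (t + u)): false | t := -10 | t := 10 | result -10; score_new: t := -2 | u := -8 | (min(-2, x) == (t + u)): false | t := -10 | s := 2 | t := 10 | result -10; agreement on -10.
Across all 18 domain points the two functions coincide.
verdict: equivalent


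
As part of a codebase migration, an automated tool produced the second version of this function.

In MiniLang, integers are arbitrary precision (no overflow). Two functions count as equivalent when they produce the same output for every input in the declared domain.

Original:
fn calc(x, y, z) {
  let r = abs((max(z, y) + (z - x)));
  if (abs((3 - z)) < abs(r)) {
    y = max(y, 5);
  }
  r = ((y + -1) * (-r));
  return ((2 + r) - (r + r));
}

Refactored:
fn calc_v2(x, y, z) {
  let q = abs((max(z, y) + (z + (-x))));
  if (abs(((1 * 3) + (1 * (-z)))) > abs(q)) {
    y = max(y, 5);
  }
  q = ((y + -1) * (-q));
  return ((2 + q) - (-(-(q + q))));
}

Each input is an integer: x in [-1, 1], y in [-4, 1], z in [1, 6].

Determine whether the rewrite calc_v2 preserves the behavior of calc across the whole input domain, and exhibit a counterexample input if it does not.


Try x=-1, y=-4, z=1.
calc: r=3, then (abs((3 - z)) < abs(r)) is true, then y=5, then r=-12, then returns 14
calc_v2: q=3, then (abs(((1 * 3) + (1 * (-z)))) > abs(q)) is false, then q=15, then returns -13
14 against -13: the behavior changed.
verdict: not equivalent; witness: x=-1, y=-4, z=1


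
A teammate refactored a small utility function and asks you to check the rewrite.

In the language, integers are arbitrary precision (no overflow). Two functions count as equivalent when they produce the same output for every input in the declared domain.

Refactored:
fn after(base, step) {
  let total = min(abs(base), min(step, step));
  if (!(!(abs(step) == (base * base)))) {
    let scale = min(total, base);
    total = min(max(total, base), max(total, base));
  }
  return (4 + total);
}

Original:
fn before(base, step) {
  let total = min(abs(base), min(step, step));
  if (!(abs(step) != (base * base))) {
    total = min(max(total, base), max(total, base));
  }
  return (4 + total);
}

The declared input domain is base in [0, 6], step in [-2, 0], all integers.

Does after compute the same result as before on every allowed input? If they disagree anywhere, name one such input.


This is a faithful refactor — statement counts differ, plus local variable names differ, plus boolean connective usage differs, plus comparison usage differs, plus min/max/abs usage differs, but the computed results match everywhere.
One worked example (base=3, step=-2) — before: total := -2 | (!(abs(step) != (base * base))): false | result 2; after: total := -2 | (!(!(abs(step) == (base * base)))): false | result 2; agreement on 2.
Across all 21 domain points the two functions coincide.
verdict: equivalent


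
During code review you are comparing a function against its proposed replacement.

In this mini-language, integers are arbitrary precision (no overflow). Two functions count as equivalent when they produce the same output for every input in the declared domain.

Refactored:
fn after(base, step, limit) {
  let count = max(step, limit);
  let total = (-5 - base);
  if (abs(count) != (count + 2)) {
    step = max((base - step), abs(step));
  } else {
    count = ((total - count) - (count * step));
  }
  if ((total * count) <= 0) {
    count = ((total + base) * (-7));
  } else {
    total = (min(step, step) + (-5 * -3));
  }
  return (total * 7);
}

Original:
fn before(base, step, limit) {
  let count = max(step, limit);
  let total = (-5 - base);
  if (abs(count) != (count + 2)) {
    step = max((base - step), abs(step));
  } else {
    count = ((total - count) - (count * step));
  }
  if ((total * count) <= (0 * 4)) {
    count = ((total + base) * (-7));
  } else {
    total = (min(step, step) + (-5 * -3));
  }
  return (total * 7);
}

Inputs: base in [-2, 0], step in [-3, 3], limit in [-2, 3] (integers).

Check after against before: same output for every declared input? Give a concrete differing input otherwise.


Equivalent — the differences include constant usage differs; also arithmetic usage differs, yet no declared input distinguishes the two.
As a probe, take base=-2, step=-1, limit=1: before runs count := 1 | total := -3 | (abs(count) != (count + 2)): true | step := 1 | ((total * count) <= (0 * 4)): true | count := 35 | result -21; after runs count := 1 | total := -3 | (abs(count) != (count + 2)): true | step := 1 | ((total * count) <= 0): true | count := 35 | result -21; both end at -21.
Every one of the 126 inputs gives matching results.
verdict: equivalent


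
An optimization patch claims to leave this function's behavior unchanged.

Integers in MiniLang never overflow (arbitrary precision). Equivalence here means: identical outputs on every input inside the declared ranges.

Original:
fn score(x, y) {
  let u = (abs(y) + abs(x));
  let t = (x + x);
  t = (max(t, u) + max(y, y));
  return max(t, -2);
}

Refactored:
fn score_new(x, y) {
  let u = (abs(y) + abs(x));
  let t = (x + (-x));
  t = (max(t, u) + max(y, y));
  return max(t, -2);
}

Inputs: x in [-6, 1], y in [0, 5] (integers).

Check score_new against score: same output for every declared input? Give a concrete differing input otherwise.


These are not equivalent — on x=1, y=0 the outputs split (2 vs 1).
score: u := 1 | t := 2 | t := 2 | result 2
score_new: u := 1 | t := 0 | t := 1 | result 1
verdict: not equivalent; witness: x=1, y=0


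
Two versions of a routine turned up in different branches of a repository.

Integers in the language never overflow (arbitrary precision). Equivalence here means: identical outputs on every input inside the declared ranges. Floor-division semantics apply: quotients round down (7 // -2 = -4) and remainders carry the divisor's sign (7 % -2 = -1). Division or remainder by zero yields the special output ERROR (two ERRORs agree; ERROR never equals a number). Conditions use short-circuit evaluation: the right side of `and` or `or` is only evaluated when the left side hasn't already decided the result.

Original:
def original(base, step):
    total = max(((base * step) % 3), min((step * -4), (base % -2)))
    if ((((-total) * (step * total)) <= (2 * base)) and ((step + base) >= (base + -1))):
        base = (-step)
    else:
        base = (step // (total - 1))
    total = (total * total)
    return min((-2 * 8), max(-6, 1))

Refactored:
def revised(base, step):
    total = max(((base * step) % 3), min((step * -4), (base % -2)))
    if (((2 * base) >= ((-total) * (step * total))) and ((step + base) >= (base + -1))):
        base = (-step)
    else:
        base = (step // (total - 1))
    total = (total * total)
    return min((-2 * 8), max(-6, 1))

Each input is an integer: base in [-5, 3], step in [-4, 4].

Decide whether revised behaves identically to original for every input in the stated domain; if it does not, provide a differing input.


Behavior is preserved: although comparison usage differs, the outputs never diverge.
As a probe, take base=-3, step=-4: original runs total becomes 0; next ((((-total) * (step * total)) <= (2 * base)) and ((step + base) >= (base + -1))) evaluates to false; next base becomes 4; next total becomes 0; next final value -16; revised runs total becomes 0; next (((2 * base) >= ((-total) * (step * total))) and ((step + base) >= (base + -1))) evaluates to false; next base becomes 4; next total becomes 0; next final value -16; both end at -16.
Sweeping the whole domain (81 inputs) finds no disagreement.
verdict: equivalent


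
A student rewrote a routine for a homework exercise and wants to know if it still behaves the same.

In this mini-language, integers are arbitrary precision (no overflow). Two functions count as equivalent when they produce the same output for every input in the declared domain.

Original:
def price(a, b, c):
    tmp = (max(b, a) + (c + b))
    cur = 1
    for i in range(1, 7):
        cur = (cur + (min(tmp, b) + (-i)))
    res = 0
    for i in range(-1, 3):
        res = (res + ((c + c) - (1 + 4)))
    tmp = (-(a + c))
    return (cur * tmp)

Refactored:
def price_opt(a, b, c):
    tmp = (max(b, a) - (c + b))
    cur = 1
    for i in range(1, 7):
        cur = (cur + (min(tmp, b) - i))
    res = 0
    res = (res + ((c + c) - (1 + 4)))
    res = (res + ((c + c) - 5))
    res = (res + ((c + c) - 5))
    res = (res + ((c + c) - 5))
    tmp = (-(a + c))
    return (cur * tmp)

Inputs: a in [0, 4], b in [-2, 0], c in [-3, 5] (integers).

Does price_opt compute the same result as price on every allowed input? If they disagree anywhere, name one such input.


Try a=0, b=-2, c=-3.
price: tmp becomes -5; next cur becomes 1; next at i=1:; next cur becomes -5; next at i=2:; next cur becomes -12; next at i=3:; next cur becomes -20; next at i=4:; next cur becomes -29; next at i=5:; next cur becomes -39; next at i=6:; next cur becomes -50; next res becomes 0; next at i=-1:; next res becomes -11; next at i=0:; next res becomes -22; next at i=1:; next res becomes -33; next at i=2:; next res becomes -44; next tmp becomes 3; next final value -150
price_opt: tmp becomes 5; next cur becomes 1; next at i=1:; next cur becomes -2; next at i=2:; next cur becomes -6; next at i=3:; next cur becomes -11; next at i=4:; next cur becomes -17; next at i=5:; next cur becomes -24; next at i=6:; next cur becomes -32; next res becomes 0; next res becomes -11; next res becomes -22; next res becomes -33; next res becomes -44; next tmp becomes 3; next final value -96
-150 and -96 differ, so these are not the same function on this domain.
verdict: not equivalent; witness: a=0, b=-2, c=-3


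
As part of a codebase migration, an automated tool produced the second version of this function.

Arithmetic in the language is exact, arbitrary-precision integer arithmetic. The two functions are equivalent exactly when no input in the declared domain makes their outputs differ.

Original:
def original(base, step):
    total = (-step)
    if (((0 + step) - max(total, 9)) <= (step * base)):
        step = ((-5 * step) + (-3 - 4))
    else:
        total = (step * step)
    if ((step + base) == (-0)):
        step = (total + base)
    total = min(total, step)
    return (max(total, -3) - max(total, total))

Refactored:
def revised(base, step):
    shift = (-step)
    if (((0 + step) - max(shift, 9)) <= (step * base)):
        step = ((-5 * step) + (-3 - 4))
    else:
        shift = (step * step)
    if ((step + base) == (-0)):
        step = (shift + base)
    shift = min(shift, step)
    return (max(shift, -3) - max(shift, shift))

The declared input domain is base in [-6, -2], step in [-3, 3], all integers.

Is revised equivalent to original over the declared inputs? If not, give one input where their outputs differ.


The two versions differ — the changes include local variable names differ.
One worked example (base=-2, step=-2) — original: total=2, then (((0 + step) - max(total, 9)) <= (step * base)) is true, then step=3, then ((step + base) == (-0)) is false, then total=2, then returns 0; revised: shift=2, then (((0 + step) - max(shift, 9)) <= (step * base)) is true, then step=3, then ((step + base) == (-0)) is false, then shift=2, then returns 0; agreement on 0.
Across all 35 domain points the two functions coincide.
verdict: equivalent


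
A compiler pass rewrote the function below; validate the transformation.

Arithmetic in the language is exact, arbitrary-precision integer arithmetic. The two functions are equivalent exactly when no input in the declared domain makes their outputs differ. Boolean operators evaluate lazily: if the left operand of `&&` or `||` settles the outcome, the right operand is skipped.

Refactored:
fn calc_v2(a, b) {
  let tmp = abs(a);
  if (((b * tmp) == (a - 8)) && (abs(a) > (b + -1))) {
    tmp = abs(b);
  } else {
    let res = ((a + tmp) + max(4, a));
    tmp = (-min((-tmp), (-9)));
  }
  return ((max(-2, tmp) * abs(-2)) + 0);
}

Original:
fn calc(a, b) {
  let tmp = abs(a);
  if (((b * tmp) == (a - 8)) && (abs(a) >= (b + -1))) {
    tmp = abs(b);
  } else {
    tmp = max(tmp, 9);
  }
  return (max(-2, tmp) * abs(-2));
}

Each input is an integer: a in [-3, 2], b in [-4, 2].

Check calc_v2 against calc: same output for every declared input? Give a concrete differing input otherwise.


Although `(abs(a) >= (b + -1))` became `(abs(a) > (b + -1))`, no input in the stated domain can expose it.
Tracing a=-3, b=0: calc: tmp becomes 3; next (((b * tmp) == (a - 8)) && (abs(a) >= (b + -1))) evaluates to false; next tmp becomes 9; next final value 18 | calc_v2: tmp becomes 3; next (((b * tmp) == (a - 8)) && (abs(a) > (b + -1))) evaluates to false; next res becomes 4; next tmp becomes 9; next final value 18 — matching result 18.
Across all 42 domain points the two functions coincide.
verdict: equivalent


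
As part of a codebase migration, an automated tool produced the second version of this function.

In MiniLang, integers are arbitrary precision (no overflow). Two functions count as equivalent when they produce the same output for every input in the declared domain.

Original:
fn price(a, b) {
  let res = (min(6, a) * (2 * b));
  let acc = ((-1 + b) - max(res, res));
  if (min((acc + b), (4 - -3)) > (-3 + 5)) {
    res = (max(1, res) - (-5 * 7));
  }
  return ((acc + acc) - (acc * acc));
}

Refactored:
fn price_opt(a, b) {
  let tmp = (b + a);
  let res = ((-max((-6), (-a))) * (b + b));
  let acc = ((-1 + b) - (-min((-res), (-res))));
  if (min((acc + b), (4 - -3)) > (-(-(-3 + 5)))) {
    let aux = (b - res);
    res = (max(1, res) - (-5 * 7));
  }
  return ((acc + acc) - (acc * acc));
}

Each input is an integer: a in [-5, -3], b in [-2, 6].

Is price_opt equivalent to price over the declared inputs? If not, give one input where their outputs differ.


Behavior is preserved: although arithmetic usage differs; and statement counts differ; and local variable names differ; and constant usage differs, the outputs never diverge.
Tracing a=-4, b=-2: price: res=16, then acc=-19, then (min((acc + b), (4 - -3)) > (-3 + 5)) is false, then returns -399 | price_opt: tmp=-6, then res=16, then acc=-19, then (min((acc + b), (4 - -3)) > (-(-(-3 + 5)))) is false, then returns -399 — matching result -399.
Sweeping the whole domain (27 inputs) finds no disagreement.
verdict: equivalent
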